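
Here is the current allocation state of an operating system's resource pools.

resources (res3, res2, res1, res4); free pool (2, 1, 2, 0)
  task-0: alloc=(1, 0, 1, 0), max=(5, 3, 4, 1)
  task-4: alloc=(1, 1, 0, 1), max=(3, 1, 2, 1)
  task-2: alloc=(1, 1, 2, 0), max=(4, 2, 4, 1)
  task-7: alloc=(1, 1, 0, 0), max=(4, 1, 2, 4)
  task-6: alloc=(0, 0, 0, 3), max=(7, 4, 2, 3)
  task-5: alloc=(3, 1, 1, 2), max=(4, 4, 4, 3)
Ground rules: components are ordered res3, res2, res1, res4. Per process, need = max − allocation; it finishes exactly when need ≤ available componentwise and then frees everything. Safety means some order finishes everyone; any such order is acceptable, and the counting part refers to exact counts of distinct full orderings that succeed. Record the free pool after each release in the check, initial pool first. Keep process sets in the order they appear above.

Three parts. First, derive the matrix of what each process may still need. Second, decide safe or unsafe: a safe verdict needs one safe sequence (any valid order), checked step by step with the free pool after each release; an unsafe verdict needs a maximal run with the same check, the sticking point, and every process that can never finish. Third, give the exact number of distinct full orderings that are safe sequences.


(1) Outstanding need per process (order res3, res2, res1, res4):
  task-0: (4, 3, 3, 1)
  task-4: (2, 0, 2, 0)
  task-2: (3, 1, 2, 1)
  task-7: (3, 0, 2, 4)
  task-6: (7, 4, 2, 0)
  task-5: (1, 3, 3, 1)
(2) SAFE. One safe sequence: task-4, task-2, task-5, task-6, task-0, task-7.
Key observation: the order's first zero-slack moment is task-4 ((2, 0, 2, 0) needed, (2, 1, 2, 0) free — a requested resource with nothing to spare).
Verifying each step:
  pool = (2, 1, 2, 0)
  task-4: need (2, 0, 2, 0) fits (2, 1, 2, 0); releases (1, 1, 0, 1), pool now (3, 2, 2, 1)
  task-2: need (3, 1, 2, 1) fits (3, 2, 2, 1); releases (1, 1, 2, 0), pool now (4, 3, 4, 1)
  task-5: need (1, 3, 3, 1) fits (4, 3, 4, 1); releases (3, 1, 1, 2), pool now (7, 4, 5, 3)
  task-6: need (7, 4, 2, 0) fits (7, 4, 5, 3); releases (0, 0, 0, 3), pool now (7, 4, 5, 6)
  task-0: need (4, 3, 3, 1) fits (7, 4, 5, 6); releases (1, 0, 1, 0), pool now (8, 4, 6, 6)
  task-7: need (3, 0, 2, 4) fits (8, 4, 6, 6); releases (1, 1, 0, 0), pool now (9, 5, 6, 6)
(3) Exactly 4 of the possible complete orderings are safe sequences.


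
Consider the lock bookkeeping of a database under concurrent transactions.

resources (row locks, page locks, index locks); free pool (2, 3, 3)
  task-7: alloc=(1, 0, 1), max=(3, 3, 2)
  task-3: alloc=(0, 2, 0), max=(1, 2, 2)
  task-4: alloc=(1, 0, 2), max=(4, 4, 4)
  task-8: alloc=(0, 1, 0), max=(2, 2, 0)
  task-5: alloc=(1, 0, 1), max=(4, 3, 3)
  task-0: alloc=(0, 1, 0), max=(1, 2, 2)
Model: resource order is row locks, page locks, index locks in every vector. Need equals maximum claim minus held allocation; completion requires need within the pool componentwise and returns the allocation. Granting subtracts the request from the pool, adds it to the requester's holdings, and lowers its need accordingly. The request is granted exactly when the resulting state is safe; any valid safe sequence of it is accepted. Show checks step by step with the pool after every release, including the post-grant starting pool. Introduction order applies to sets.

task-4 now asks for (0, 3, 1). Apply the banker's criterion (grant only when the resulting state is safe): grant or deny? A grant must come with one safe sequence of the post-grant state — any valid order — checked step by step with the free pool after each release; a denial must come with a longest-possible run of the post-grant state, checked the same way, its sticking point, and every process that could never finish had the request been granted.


GRANT — the state after the grant stays safe, e.g. via task-3, task-8, task-7, task-0, task-4, task-5.
Key observation: with (2, 0, 2) left after the transfer, task-3 can run at once — the state stays safe.
Verifying the post-grant state step by step:
  pool = (2, 0, 2)
  task-3 needs (1, 0, 2) <= (2, 0, 2) -> finishes; pool += (0, 2, 0) = (2, 2, 2)
  task-8 needs (2, 1, 0) <= (2, 2, 2) -> finishes; pool += (0, 1, 0) = (2, 3, 2)
  task-7 needs (2, 3, 1) <= (2, 3, 2) -> finishes; pool += (1, 0, 1) = (3, 3, 3)
  task-0 needs (1, 1, 2) <= (3, 3, 3) -> finishes; pool += (0, 1, 0) = (3, 4, 3)
  task-4 needs (3, 1, 1) <= (3, 4, 3) -> finishes; pool += (1, 3, 3) = (4, 7, 6)
  task-5 needs (3, 3, 2) <= (4, 7, 6) -> finishes; pool += (1, 0, 1) = (5, 7, 7)


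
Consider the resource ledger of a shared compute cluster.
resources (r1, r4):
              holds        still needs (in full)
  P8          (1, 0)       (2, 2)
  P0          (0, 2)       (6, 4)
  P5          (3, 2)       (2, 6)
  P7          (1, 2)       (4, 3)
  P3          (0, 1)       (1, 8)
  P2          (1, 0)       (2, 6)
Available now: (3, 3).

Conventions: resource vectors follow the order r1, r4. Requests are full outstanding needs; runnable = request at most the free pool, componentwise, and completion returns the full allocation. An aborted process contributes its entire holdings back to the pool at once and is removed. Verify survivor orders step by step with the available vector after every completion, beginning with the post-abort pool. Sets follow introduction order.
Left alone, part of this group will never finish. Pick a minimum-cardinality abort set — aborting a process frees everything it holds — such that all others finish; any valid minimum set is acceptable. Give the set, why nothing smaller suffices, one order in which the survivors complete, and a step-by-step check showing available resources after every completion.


Abort P0.
Key observation: aborting P0 returns (0, 2), and P5 — hopeless before — runs at step 3 with the returned capacity in the pool.
Minimality: the empty abort set fails — the state is deadlocked as it stands.
Survivors finish in the order: P8, P7, P5, P2, P3. Verifying each step (pool after the aborts first):
  pool = (3, 5)
  P8: need (2, 2) fits (3, 5); releases (1, 0), pool now (4, 5)
  P7: need (4, 3) fits (4, 5); releases (1, 2), pool now (5, 7)
  P5: need (2, 6) fits (5, 7); releases (3, 2), pool now (8, 9)
  P2: need (2, 6) fits (8, 9); releases (1, 0), pool now (9, 9)
  P3: need (1, 8) fits (9, 9); releases (0, 1), pool now (9, 10)


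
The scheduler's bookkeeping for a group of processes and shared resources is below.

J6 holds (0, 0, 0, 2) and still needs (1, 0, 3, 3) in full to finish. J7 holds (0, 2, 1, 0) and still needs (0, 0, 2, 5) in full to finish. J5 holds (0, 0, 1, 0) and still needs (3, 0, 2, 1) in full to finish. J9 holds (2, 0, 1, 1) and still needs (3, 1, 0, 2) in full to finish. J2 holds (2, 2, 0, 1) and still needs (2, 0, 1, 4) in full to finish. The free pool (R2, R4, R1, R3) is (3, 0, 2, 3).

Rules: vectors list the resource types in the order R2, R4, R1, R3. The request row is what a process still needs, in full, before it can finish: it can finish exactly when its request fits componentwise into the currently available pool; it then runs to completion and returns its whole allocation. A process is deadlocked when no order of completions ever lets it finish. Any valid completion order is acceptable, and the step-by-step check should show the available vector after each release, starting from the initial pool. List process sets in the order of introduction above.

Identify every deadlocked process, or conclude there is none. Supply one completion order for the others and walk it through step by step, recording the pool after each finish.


The deadlocked set is empty.
Key observation: no deadlock: J5 fits now, and the freed resources carry the rest through.
The rest can finish in the order J5, J6, J2, J7, J9. Step-by-step check:
  pool = (3, 0, 2, 3)
  J5: need (3, 0, 2, 1) fits (3, 0, 2, 3); releases (0, 0, 1, 0), pool now (3, 0, 3, 3)
  J6: need (1, 0, 3, 3) fits (3, 0, 3, 3); releases (0, 0, 0, 2), pool now (3, 0, 3, 5)
  J2: need (2, 0, 1, 4) fits (3, 0, 3, 5); releases (2, 2, 0, 1), pool now (5, 2, 3, 6)
  J7: need (0, 0, 2, 5) fits (5, 2, 3, 6); releases (0, 2, 1, 0), pool now (5, 4, 4, 6)
  J9: need (3, 1, 0, 2) fits (5, 4, 4, 6); releases (2, 0, 1, 1), pool now (7, 4, 5, 7)


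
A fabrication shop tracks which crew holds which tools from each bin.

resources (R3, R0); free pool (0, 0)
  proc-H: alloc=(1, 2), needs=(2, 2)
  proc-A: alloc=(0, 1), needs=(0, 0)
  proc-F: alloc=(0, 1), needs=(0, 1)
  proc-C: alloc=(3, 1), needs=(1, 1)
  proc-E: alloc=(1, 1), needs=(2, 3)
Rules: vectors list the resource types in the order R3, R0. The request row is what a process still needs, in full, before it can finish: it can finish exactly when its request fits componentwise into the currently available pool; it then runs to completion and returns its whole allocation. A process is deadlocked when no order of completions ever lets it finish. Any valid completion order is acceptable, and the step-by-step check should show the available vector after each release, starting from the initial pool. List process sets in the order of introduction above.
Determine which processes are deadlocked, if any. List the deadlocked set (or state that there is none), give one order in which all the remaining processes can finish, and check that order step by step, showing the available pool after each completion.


Deadlocked set: proc-H, proc-C and proc-E.
Key observation: after proc-A, proc-F complete, (0, 2) is the best the pool ever gets, yet each leftover process wants more R3.
A valid finishing order for the others: proc-A, proc-F. Check, step by step:
  pool = (0, 0)
  run proc-A (needs (0, 0), free (0, 0)); after release of (0, 1) the pool is (0, 1)
  run proc-F (needs (0, 1), free (0, 1)); after release of (0, 1) the pool is (0, 2)
The blocked processes can never fit:
  proc-H still needs (2, 2) but only (0, 2) is free — short on R3
  proc-C still needs (1, 1) but only (0, 2) is free — short on R3
  proc-E still needs (2, 3) but only (0, 2) is free — short on R3 and R0


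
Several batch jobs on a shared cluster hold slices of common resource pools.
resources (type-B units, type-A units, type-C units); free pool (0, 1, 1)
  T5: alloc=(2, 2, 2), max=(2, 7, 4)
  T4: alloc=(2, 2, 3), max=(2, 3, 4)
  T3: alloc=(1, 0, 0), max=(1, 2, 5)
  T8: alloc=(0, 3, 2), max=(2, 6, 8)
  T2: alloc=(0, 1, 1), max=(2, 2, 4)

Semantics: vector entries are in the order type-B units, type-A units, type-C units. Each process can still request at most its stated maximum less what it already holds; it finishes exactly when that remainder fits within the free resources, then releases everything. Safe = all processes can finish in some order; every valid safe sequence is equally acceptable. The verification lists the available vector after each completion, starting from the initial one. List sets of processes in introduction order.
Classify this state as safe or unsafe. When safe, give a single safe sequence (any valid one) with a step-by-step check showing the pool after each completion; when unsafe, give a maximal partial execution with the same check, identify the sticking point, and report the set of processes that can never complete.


The state is UNSAFE.
Key observation: after T4, T2, T3 the pool peaks at (3, 4, 5), and each blocked process is short somewhere: T5 on type-A units; T8 on type-C units.
A maximal execution: T4, T2, T3 — then nothing else fits. Step-by-step check:
  pool = (0, 1, 1)
  run T4 (needs (0, 1, 1), free (0, 1, 1)); after release of (2, 2, 3) the pool is (2, 3, 4)
  run T2 (needs (2, 1, 3), free (2, 3, 4)); after release of (0, 1, 1) the pool is (2, 4, 5)
  run T3 (needs (0, 2, 5), free (2, 4, 5)); after release of (1, 0, 0) the pool is (3, 4, 5)
  T5 cannot run: need (0, 5, 2) vs free (3, 4, 5) (insufficient type-A units)
  T8 cannot run: need (2, 3, 6) vs free (3, 4, 5) (insufficient type-C units)
Never able to finish: T5 and T8.


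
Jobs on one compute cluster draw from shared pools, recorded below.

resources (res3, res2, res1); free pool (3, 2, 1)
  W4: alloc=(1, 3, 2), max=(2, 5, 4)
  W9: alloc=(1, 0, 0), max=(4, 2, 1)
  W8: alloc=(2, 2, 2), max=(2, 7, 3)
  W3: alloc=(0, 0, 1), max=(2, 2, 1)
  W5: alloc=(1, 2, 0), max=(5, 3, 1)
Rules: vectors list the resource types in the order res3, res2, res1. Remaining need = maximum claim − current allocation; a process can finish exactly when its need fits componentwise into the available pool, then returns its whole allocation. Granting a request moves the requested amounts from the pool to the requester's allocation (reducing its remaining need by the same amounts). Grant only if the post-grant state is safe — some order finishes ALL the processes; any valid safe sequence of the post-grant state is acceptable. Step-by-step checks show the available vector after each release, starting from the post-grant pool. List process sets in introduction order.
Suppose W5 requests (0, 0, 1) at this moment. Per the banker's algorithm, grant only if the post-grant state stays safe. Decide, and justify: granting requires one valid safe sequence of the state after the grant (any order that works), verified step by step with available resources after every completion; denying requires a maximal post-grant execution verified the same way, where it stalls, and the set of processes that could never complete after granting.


GRANT — the state after the grant stays safe, e.g. via W3, W9, W5, W4, W8.
Key observation: even at the reduced pool (3, 2, 0), W3 fits immediately, so safety survives the grant.
Verifying the post-grant state step by step:
  pool = (3, 2, 0)
  W3 needs (2, 2, 0) <= (3, 2, 0) -> finishes; pool += (0, 0, 1) = (3, 2, 1)
  W9 needs (3, 2, 1) <= (3, 2, 1) -> finishes; pool += (1, 0, 0) = (4, 2, 1)
  W5 needs (4, 1, 0) <= (4, 2, 1) -> finishes; pool += (1, 2, 1) = (5, 4, 2)
  W4 needs (1, 2, 2) <= (5, 4, 2) -> finishes; pool += (1, 3, 2) = (6, 7, 4)
  W8 needs (0, 5, 1) <= (6, 7, 4) -> finishes; pool += (2, 2, 2) = (8, 9, 6)


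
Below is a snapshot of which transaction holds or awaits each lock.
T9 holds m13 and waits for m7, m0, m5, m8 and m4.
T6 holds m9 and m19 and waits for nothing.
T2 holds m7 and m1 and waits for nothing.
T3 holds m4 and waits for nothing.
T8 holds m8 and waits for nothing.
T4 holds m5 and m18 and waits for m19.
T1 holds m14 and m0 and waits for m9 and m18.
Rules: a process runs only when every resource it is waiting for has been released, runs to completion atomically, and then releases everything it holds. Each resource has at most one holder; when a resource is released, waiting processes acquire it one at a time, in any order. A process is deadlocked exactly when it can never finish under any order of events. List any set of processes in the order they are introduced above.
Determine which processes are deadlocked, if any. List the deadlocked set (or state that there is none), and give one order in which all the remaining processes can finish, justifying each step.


Nothing here is deadlocked.
Key observation: the wait relation is loop-free; peeling off processes with no waits unwinds the whole state.
A valid finishing order for the others: T2, T3, T8, T6, T4, T1, T9.
Step-by-step check:
  T2 waits on nothing -> runs at once and releases m7 and m1
  T3 waits on nothing -> runs at once and releases m4
  T8 waits on nothing -> runs at once and releases m8
  T6 waits on nothing -> runs at once and releases m9 and m19
  T4 waits on m19 — all released -> runs and releases m5 and m18
  T1 waits on m9 and m18 — all released -> runs and releases m14 and m0
  T9 waits on m7, m0, m5, m8 and m4 — all released -> runs and releases m13


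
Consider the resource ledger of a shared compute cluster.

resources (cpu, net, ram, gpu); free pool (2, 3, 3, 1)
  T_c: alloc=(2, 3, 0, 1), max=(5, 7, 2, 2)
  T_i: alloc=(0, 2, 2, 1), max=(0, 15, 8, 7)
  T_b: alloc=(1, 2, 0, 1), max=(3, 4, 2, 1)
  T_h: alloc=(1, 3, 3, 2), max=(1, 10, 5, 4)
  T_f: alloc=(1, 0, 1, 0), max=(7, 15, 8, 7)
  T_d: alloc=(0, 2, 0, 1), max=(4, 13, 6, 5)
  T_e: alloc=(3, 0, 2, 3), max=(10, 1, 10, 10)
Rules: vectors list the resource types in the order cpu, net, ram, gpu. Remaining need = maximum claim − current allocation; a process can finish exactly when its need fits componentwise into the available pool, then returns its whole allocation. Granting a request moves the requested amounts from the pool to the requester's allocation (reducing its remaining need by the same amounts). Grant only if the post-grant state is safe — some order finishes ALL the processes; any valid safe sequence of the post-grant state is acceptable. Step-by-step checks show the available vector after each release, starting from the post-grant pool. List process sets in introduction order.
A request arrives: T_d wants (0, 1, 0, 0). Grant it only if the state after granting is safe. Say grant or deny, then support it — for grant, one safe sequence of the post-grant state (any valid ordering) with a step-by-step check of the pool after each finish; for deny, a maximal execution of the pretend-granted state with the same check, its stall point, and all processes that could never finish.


GRANT — the state after the grant stays safe, e.g. via T_b, T_c, T_h, T_d, T_i, T_f, T_e.
Key observation: after the grant the pool drops to (2, 2, 3, 1), which still lets T_b finish first and unwind the rest.
Verifying the post-grant state step by step:
  pool = (2, 2, 3, 1)
  T_b: need (2, 2, 2, 0) fits (2, 2, 3, 1); releases (1, 2, 0, 1), pool now (3, 4, 3, 2)
  T_c: need (3, 4, 2, 1) fits (3, 4, 3, 2); releases (2, 3, 0, 1), pool now (5, 7, 3, 3)
  T_h: need (0, 7, 2, 2) fits (5, 7, 3, 3); releases (1, 3, 3, 2), pool now (6, 10, 6, 5)
  T_d: need (4, 10, 6, 4) fits (6, 10, 6, 5); releases (0, 3, 0, 1), pool now (6, 13, 6, 6)
  T_i: need (0, 13, 6, 6) fits (6, 13, 6, 6); releases (0, 2, 2, 1), pool now (6, 15, 8, 7)
  T_f: need (6, 15, 7, 7) fits (6, 15, 8, 7); releases (1, 0, 1, 0), pool now (7, 15, 9, 7)
  T_e: need (7, 1, 8, 7) fits (7, 15, 9, 7); releases (3, 0, 2, 3), pool now (10, 15, 11, 10)


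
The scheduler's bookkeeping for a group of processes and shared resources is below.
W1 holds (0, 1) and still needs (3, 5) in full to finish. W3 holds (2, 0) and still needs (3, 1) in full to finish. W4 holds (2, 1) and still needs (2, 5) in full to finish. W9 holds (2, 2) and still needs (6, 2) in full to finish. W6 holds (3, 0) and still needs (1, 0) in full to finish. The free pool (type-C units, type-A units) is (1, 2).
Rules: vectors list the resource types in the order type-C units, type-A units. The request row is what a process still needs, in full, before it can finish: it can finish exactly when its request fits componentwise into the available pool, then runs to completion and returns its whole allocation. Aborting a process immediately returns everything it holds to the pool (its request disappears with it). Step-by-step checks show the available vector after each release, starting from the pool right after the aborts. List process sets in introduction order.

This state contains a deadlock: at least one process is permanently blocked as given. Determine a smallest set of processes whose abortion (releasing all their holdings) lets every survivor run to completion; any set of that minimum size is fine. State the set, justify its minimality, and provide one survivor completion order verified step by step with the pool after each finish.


Abort W4.
Key observation: no ordering could ever have run W1 before the abort of W4; with (2, 1) back in the pool it fits at step 4.
No smaller set exists: with zero aborts the deadlock remains.
The survivors complete as W3, W6, W9, W1. Walking it through (starting from the post-abort pool):
  pool = (3, 3)
  W3: need (3, 1) fits (3, 3); releases (2, 0), pool now (5, 3)
  W6: need (1, 0) fits (5, 3); releases (3, 0), pool now (8, 3)
  W9: need (6, 2) fits (8, 3); releases (2, 2), pool now (10, 5)
  W1: need (3, 5) fits (10, 5); releases (0, 1), pool now (10, 6)


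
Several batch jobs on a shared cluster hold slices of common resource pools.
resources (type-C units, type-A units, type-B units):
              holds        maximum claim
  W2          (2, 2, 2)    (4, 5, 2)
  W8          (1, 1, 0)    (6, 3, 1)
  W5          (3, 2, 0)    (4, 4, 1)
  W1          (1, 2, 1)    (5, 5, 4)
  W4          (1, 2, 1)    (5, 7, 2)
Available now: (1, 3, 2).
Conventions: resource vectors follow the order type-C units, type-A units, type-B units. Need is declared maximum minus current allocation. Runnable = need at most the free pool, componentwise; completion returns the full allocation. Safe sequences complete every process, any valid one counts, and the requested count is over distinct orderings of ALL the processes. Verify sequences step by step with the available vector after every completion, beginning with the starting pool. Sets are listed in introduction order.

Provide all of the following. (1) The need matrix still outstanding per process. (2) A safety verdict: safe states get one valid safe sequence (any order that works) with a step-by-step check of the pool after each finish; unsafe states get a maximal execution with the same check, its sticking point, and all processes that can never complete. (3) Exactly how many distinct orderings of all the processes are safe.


(1) Need matrix, components ordered type-C units, type-A units, type-B units:
  W2: (2, 3, 0)
  W8: (5, 2, 1)
  W5: (1, 2, 1)
  W1: (4, 3, 3)
  W4: (4, 5, 1)
(2) SAFE — a valid safe sequence is W5, W4, W1, W8, W2.
Key observation: the order's first zero-slack moment is W5 ((1, 2, 1) needed, (1, 3, 2) free — a requested resource with nothing to spare).
Verifying each step:
  pool = (1, 3, 2)
  run W5 (needs (1, 2, 1), free (1, 3, 2)); after release of (3, 2, 0) the pool is (4, 5, 2)
  run W4 (needs (4, 5, 1), free (4, 5, 2)); after release of (1, 2, 1) the pool is (5, 7, 3)
  run W1 (needs (4, 3, 3), free (5, 7, 3)); after release of (1, 2, 1) the pool is (6, 9, 4)
  run W8 (needs (5, 2, 1), free (6, 9, 4)); after release of (1, 1, 0) the pool is (7, 10, 4)
  run W2 (needs (2, 3, 0), free (7, 10, 4)); after release of (2, 2, 2) the pool is (9, 12, 6)
(3) Precisely 12 of the possible complete orderings are safe sequences.


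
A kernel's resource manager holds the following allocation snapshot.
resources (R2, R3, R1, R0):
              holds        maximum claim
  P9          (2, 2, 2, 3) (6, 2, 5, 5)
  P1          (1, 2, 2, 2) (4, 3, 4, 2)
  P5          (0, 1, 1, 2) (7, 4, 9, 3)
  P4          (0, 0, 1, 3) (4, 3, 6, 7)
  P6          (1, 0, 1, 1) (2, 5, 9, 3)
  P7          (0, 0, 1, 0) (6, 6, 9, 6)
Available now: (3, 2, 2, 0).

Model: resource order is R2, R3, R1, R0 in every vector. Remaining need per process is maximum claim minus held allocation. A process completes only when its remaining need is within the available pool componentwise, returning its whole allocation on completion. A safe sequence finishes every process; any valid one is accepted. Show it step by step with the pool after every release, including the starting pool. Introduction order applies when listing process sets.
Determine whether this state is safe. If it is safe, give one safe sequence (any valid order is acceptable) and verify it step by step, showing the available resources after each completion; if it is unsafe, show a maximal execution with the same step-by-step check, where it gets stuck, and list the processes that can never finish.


UNSAFE — no complete ordering exists.
Key observation: no order helps: past P1, P9, P4, the free pool tops out at (6, 6, 7, 8), below what each blocked process needs in R1.
A maximal execution: P1, P9, P4 — then nothing else fits. Verifying each step:
  pool = (3, 2, 2, 0)
  P1: need (3, 1, 2, 0) fits (3, 2, 2, 0); releases (1, 2, 2, 2), pool now (4, 4, 4, 2)
  P9: need (4, 0, 3, 2) fits (4, 4, 4, 2); releases (2, 2, 2, 3), pool now (6, 6, 6, 5)
  P4: need (4, 3, 5, 4) fits (6, 6, 6, 5); releases (0, 0, 1, 3), pool now (6, 6, 7, 8)
  P5 still needs (7, 3, 8, 1) but only (6, 6, 7, 8) is free — short on R2 and R1
  P6 still needs (1, 5, 8, 2) but only (6, 6, 7, 8) is free — short on R1
  P7 still needs (6, 6, 8, 6) but only (6, 6, 7, 8) is free — short on R1
Permanently blocked: P5, P6 and P7.


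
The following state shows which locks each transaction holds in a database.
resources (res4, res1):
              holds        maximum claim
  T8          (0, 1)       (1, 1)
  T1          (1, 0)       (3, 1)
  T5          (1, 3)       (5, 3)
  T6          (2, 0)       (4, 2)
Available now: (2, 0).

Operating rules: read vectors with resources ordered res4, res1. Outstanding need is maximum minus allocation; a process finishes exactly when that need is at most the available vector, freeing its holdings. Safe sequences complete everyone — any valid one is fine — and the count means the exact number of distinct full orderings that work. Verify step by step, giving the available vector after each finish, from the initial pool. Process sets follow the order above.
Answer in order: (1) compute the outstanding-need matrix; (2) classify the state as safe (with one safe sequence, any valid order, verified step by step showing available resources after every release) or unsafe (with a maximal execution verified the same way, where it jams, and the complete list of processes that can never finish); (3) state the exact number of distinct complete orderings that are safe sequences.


(1) Remaining need (order res4, res1):
  T8: (1, 0)
  T1: (2, 1)
  T5: (4, 0)
  T6: (2, 2)
(2) UNSAFE — no complete ordering exists.
Key observation: after T8, T1 the pool peaks at (3, 1), and each blocked process is short somewhere: T5 on res4; T6 on res1.
Going as far as possible: T8, T1; after that, nothing fits. Step-by-step check:
  pool = (2, 0)
  run T8 (needs (1, 0), free (2, 0)); after release of (0, 1) the pool is (2, 1)
  run T1 (needs (2, 1), free (2, 1)); after release of (1, 0) the pool is (3, 1)
  blocked: T5 wants (4, 0), pool (3, 1) — not enough res4
  blocked: T6 wants (2, 2), pool (3, 1) — not enough res1
Permanently blocked: T5 and T6.
(3) The exact count: 0 of the possible complete orderings are safe sequences.


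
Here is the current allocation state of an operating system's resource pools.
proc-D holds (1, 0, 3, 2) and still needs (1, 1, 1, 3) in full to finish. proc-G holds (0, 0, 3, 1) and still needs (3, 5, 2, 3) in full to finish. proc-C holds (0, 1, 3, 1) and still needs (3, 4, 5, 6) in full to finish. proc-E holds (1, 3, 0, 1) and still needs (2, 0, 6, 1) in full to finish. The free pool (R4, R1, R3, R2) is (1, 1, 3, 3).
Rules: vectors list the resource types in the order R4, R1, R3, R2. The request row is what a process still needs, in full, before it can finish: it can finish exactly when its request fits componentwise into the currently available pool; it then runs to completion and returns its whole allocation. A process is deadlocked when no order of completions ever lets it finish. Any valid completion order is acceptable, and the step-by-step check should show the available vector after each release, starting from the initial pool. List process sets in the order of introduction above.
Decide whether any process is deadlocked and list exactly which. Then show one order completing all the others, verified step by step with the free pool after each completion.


The deadlocked set is empty.
Key observation: beginning at proc-D, releases accumulate fast enough that every process eventually fits.
A valid finishing order for the others: proc-D, proc-E, proc-C, proc-G. Check, step by step:
  pool = (1, 1, 3, 3)
  proc-D needs (1, 1, 1, 3) <= (1, 1, 3, 3) -> finishes; pool += (1, 0, 3, 2) = (2, 1, 6, 5)
  proc-E needs (2, 0, 6, 1) <= (2, 1, 6, 5) -> finishes; pool += (1, 3, 0, 1) = (3, 4, 6, 6)
  proc-C needs (3, 4, 5, 6) <= (3, 4, 6, 6) -> finishes; pool += (0, 1, 3, 1) = (3, 5, 9, 7)
  proc-G needs (3, 5, 2, 3) <= (3, 5, 9, 7) -> finishes; pool += (0, 0, 3, 1) = (3, 5, 12, 8)


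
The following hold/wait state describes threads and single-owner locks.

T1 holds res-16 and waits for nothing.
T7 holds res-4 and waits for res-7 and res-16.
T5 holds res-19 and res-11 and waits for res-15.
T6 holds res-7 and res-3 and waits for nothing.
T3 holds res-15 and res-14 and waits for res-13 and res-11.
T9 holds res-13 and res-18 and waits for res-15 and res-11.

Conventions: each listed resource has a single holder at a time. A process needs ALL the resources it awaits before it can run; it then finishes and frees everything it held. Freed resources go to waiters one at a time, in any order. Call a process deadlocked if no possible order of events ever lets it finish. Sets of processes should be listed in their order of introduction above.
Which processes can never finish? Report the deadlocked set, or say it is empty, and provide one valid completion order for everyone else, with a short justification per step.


The deadlocked set is T5, T3 and T9.
Key observation: along T5 -> T3 -> T5, each member waits on what the next one holds — a deadlock; T9 is caught in further circular waits.
A valid finishing order for the others: T6, T1, T7.
Verifying each step:
  T6: no waits; runs immediately, freeing res-7 and res-3
  T1: no waits; runs immediately, freeing res-16
  T7: everything it awaited (res-7 and res-16) is free; runs, freeing res-4


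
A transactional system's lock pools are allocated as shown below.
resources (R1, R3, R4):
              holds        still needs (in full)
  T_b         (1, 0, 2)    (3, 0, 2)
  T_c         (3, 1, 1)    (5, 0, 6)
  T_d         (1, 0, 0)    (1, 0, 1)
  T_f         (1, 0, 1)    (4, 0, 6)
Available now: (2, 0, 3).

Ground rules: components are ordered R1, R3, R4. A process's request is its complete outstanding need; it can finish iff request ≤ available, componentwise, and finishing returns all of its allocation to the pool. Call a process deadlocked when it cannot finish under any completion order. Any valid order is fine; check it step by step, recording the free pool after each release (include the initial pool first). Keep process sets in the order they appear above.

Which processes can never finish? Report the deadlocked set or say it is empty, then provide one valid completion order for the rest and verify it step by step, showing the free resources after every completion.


Deadlocked set: T_c and T_f.
Key observation: R4 is the bottleneck — with T_d, T_b done the pool holds (4, 0, 5), short of every remaining need.
One completion order for the rest: T_d, T_b. Step-by-step check:
  pool = (2, 0, 3)
  T_d needs (1, 0, 1) <= (2, 0, 3) -> finishes; pool += (1, 0, 0) = (3, 0, 3)
  T_b needs (3, 0, 2) <= (3, 0, 3) -> finishes; pool += (1, 0, 2) = (4, 0, 5)
None of the blocked processes ever fits:
  blocked: T_c wants (5, 0, 6), pool (4, 0, 5) — not enough R1 and R4
  blocked: T_f wants (4, 0, 6), pool (4, 0, 5) — not enough R4


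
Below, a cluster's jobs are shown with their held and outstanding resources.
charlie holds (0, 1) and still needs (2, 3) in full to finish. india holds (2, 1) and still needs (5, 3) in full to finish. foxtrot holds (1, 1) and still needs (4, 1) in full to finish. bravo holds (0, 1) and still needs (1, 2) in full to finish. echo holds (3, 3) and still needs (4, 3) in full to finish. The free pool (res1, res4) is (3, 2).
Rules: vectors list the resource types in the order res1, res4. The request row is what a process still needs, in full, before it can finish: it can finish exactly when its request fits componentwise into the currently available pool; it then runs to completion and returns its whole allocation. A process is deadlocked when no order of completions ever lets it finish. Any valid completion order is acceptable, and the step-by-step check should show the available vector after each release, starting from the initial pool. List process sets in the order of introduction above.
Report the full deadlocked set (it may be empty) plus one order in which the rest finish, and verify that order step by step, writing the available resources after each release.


The deadlocked set is india, foxtrot and echo.
Key observation: the pool after bravo, charlie is (3, 4); every surviving request exceeds it in res1, so progress ends there.
The rest can finish in the order bravo, charlie. Step-by-step check:
  pool = (3, 2)
  bravo: need (1, 2) fits (3, 2); releases (0, 1), pool now (3, 3)
  charlie: need (2, 3) fits (3, 3); releases (0, 1), pool now (3, 4)
None of the blocked processes ever fits:
  india cannot run: need (5, 3) vs free (3, 4) (insufficient res1)
  foxtrot cannot run: need (4, 1) vs free (3, 4) (insufficient res1)
  echo cannot run: need (4, 3) vs free (3, 4) (insufficient res1)


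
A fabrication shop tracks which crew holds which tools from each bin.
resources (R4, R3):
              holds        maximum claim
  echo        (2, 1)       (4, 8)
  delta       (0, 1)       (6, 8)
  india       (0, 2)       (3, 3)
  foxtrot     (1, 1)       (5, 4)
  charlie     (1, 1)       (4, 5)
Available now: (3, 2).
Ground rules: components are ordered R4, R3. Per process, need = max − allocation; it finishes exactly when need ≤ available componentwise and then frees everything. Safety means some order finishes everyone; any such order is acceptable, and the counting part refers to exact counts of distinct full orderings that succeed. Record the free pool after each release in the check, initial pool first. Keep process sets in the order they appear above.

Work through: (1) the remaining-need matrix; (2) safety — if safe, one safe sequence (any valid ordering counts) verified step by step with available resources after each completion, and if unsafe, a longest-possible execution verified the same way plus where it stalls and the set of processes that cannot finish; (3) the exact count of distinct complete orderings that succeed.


(1) Remaining need (order R4, R3):
  echo: (2, 7)
  delta: (6, 7)
  india: (3, 1)
  foxtrot: (4, 3)
  charlie: (3, 4)
(2) UNSAFE — no complete ordering exists.
Key observation: after india, charlie, foxtrot complete, (5, 6) is the best the pool ever gets, yet each leftover process wants more R3.
A maximal execution: india, charlie, foxtrot — then nothing else fits. Walking it through:
  pool = (3, 2)
  india: need (3, 1) fits (3, 2); releases (0, 2), pool now (3, 4)
  charlie: need (3, 4) fits (3, 4); releases (1, 1), pool now (4, 5)
  foxtrot: need (4, 3) fits (4, 5); releases (1, 1), pool now (5, 6)
  blocked: echo wants (2, 7), pool (5, 6) — not enough R3
  blocked: delta wants (6, 7), pool (5, 6) — not enough R4 and R3
Permanently blocked: echo and delta.
(3) Precisely 0 of the possible complete orderings are safe sequences.


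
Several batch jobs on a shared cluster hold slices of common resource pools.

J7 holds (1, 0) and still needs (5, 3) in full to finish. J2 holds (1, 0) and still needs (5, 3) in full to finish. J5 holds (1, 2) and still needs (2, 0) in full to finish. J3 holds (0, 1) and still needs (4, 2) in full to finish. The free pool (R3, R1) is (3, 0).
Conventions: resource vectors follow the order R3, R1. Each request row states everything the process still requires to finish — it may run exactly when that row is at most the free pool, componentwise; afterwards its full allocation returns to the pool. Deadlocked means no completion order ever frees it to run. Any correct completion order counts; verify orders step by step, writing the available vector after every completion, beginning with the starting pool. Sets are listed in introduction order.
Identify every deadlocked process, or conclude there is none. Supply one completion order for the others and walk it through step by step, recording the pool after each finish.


The deadlocked set is J7 and J2.
Key observation: once J5, J3 finish, the pool peaks at (4, 3) — and every remaining process still needs more R3 than that.
A valid finishing order for the others: J5, J3. Walking it through:
  pool = (3, 0)
  J5: need (2, 0) fits (3, 0); releases (1, 2), pool now (4, 2)
  J3: need (4, 2) fits (4, 2); releases (0, 1), pool now (4, 3)
The blocked processes can never fit:
  blocked: J7 wants (5, 3), pool (4, 3) — not enough R3
  blocked: J2 wants (5, 3), pool (4, 3) — not enough R3


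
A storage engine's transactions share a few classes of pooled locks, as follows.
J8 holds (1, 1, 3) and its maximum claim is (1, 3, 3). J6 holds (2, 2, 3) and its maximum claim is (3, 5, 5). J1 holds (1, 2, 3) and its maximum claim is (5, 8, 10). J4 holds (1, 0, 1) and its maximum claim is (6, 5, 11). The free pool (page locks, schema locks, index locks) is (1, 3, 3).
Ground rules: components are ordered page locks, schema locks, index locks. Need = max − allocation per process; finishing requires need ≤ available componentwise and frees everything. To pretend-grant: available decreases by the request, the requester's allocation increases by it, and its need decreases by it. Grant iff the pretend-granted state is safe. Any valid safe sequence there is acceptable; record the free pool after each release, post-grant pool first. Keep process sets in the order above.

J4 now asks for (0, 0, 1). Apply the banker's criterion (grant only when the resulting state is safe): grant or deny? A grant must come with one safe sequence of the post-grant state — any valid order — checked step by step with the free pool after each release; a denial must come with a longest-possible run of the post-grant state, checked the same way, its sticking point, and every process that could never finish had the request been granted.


GRANT: granting preserves safety; a valid post-grant sequence is J6, J8, J1, J4.
Key observation: (1, 3, 2) free after granting still covers J6 first, and each release covers the next.
Verifying the post-grant state step by step:
  pool = (1, 3, 2)
  run J6 (needs (1, 3, 2), free (1, 3, 2)); after release of (2, 2, 3) the pool is (3, 5, 5)
  run J8 (needs (0, 2, 0), free (3, 5, 5)); after release of (1, 1, 3) the pool is (4, 6, 8)
  run J1 (needs (4, 6, 7), free (4, 6, 8)); after release of (1, 2, 3) the pool is (5, 8, 11)
  run J4 (needs (5, 5, 9), free (5, 8, 11)); after release of (1, 0, 2) the pool is (6, 8, 13)


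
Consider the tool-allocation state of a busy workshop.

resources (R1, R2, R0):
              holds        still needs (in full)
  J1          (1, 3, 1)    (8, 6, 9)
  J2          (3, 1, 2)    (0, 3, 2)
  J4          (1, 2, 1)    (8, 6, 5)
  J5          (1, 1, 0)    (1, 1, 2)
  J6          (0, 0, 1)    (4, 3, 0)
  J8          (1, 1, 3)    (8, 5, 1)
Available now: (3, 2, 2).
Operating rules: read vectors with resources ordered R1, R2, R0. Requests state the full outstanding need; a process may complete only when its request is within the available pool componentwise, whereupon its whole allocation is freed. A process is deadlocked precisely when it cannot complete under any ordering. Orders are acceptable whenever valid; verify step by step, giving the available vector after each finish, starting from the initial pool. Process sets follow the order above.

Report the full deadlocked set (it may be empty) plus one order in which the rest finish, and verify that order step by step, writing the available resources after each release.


Deadlocked set: J1, J4 and J8.
Key observation: the wall is R1: completing J5, J6, J2 brings the pool only to (7, 4, 5), and all the rest need more.
One completion order for the rest: J5, J6, J2. Check, step by step:
  pool = (3, 2, 2)
  run J5 (needs (1, 1, 2), free (3, 2, 2)); after release of (1, 1, 0) the pool is (4, 3, 2)
  run J6 (needs (4, 3, 0), free (4, 3, 2)); after release of (0, 0, 1) the pool is (4, 3, 3)
  run J2 (needs (0, 3, 2), free (4, 3, 3)); after release of (3, 1, 2) the pool is (7, 4, 5)
The blocked processes can never fit:
  J1 still needs (8, 6, 9) but only (7, 4, 5) is free — short on R1, R2 and R0
  J4 still needs (8, 6, 5) but only (7, 4, 5) is free — short on R1 and R2
  J8 still needs (8, 5, 1) but only (7, 4, 5) is free — short on R1 and R2


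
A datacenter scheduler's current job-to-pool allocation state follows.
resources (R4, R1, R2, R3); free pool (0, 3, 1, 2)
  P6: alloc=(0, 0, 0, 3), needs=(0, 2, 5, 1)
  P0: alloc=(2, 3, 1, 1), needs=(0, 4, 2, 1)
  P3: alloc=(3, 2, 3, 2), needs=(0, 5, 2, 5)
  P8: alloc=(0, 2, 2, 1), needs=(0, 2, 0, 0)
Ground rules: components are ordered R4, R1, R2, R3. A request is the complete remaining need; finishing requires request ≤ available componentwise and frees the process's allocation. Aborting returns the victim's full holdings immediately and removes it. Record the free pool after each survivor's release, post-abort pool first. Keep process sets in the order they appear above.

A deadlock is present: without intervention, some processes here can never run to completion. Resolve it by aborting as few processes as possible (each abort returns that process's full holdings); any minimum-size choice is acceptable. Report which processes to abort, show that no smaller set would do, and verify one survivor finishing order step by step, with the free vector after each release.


Minimum abort set: P3.
Key observation: P6 had no path to completion before; after the abort of P3 ((3, 2, 3, 2) returned), step 2 is where it fits.
Why nothing smaller works: aborting no one leaves the state deadlocked as given.
One survivor order: P0, P6, P8. Verifying each step (post-abort pool first):
  pool = (3, 5, 4, 4)
  run P0 (needs (0, 4, 2, 1), free (3, 5, 4, 4)); after release of (2, 3, 1, 1) the pool is (5, 8, 5, 5)
  run P6 (needs (0, 2, 5, 1), free (5, 8, 5, 5)); after release of (0, 0, 0, 3) the pool is (5, 8, 5, 8)
  run P8 (needs (0, 2, 0, 0), free (5, 8, 5, 8)); after release of (0, 2, 2, 1) the pool is (5, 10, 7, 9)
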